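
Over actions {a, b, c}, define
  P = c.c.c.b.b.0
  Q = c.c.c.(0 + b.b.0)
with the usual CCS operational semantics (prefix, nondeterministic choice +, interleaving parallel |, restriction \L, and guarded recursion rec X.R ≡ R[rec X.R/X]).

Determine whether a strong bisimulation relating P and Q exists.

bisimilar

Reachable graph of P (6 states):
  p0 = c.c.c.b.b.0 has moves —c→ p1
  p1 = c.c.b.b.0 has moves —c→ p2
  p2 = c.b.b.0 has moves —c→ p3
  p3 = b.b.0 has moves —b→ p4
  p4 = b.0 has moves —b→ p5
  p5 = 0 has moves stopped
Reachable graph of Q (6 states):
  q0 = c.c.c.(0 + b.b.0) has moves —c→ q1
  q1 = c.c.(0 + b.b.0) has moves —c→ q2
  q2 = c.(0 + b.b.0) has moves —c→ q3
  q3 = 0 + b.b.0 has moves —b→ q4
  q4 = b.0 has moves —b→ q5
  q5 = 0 has moves stopped
Partition-refinement fixed point:
  B0 = {p0, q0}
  B1 = {p1, q1}
  B2 = {p2, q2}
  B3 = {p3, q3}
  B4 = {p4, q4}
  B5 = {p5, q5}
p0 ∈ B0, q0 ∈ B0 → same block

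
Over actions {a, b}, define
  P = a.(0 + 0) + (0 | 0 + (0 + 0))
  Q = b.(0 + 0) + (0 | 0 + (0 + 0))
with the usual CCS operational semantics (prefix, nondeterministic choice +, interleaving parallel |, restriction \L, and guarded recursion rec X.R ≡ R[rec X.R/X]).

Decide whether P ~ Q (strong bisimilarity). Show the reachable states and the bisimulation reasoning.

NO

LTS(P): 2 reachable states
  s0 = a.(0 + 0) + (0 | 0 + (0 + 0)) | —a→ s1
  s1 = 0 + 0 | (no moves)
LTS(Q): 2 reachable states
  t0 = b.(0 + 0) + (0 | 0 + (0 + 0)) | —b→ t1
  t1 = 0 + 0 | (no moves)
Bisimilarity quotient blocks:
  B0 = {s0}
  B1 = {s1, t1}
  B2 = {t0}
s0 ∈ B0, t0 ∈ B2 → different blocks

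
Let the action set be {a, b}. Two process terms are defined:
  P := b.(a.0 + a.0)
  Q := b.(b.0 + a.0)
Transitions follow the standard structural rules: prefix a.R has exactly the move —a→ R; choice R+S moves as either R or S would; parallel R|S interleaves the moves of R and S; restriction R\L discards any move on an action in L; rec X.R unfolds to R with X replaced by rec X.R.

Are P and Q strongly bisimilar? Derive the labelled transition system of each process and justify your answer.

not bisimilar

P's transition system — 3 states:
  u0 = b.(a.0 + a.0) ⊢ —b→ u1
  u1 = a.0 + a.0 ⊢ —a→ u2
  u2 = 0 ⊢ stopped
Q's transition system — 3 states:
  v0 = b.(b.0 + a.0) ⊢ —b→ v1
  v1 = b.0 + a.0 ⊢ —a→ v2, —b→ v2
  v2 = 0 ⊢ stopped
Coarsest stable partition (strong bisimilarity classes):
  B0 = {u0}
  B1 = {u1}
  B2 = {u2, v2}
  B3 = {v0}
  B4 = {v1}
u0 ∈ B0, v0 ∈ B3 → different blocks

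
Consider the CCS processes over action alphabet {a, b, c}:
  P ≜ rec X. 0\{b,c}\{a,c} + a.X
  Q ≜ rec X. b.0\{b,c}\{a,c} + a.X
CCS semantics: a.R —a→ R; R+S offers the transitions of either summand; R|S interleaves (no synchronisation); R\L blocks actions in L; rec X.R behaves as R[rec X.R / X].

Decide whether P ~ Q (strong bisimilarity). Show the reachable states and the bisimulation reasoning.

LTS(P): 1 reachable states
  s0 = rec X. 0\{b,c}\{a,c} + a.X :: -a-> s0
LTS(Q): 2 reachable states
  t0 = rec X. b.0\{b,c}\{a,c} + a.X :: -a-> t0, -b-> t1
  t1 = 0\{b,c}\{a,c} :: deadlocked
Coarsest stable partition (strong bisimilarity classes):
  B0 = {s0}
  B1 = {t0}
  B2 = {t1}
s0 ∈ B0, t0 ∈ B1 → different blocks

not bisimilar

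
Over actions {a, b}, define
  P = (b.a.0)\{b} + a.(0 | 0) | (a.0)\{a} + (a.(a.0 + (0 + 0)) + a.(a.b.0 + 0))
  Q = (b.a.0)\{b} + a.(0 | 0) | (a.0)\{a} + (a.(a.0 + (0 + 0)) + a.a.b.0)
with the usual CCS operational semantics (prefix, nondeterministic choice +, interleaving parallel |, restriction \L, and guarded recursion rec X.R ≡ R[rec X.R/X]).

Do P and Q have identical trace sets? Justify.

trace-equivalent

LTS(P): 6 reachable states
  p0 = (b.a.0)\{b} + a.(0 | 0) | (a.0)\{a} + (a.(a.0 + (0 + 0)) + a.(a.b.0 + 0)) → =a=> p1, =a=> p2, =a=> p3
  p1 = 0 | 0 | (a.0)\{a} → stopped
  p2 = a.0 + (0 + 0) → =a=> p4
  p3 = a.b.0 + 0 → =a=> p5
  p4 = 0 → stopped
  p5 = b.0 → =b=> p4
LTS(Q): 6 reachable states
  q0 = (b.a.0)\{b} + a.(0 | 0) | (a.0)\{a} + (a.(a.0 + (0 + 0)) + a.a.b.0) → =a=> q1, =a=> q2, =a=> q3
  q1 = 0 | 0 | (a.0)\{a} → stopped
  q2 = a.0 + (0 + 0) → =a=> q4
  q3 = a.b.0 → =a=> q5
  q4 = 0 → stopped
  q5 = b.0 → =b=> q4
Coarsest stable partition (strong bisimilarity classes):
  B0 = {p0, q0}
  B1 = {p2, q2}
  B2 = {p1, p4, q1, q4}
  B3 = {p3, q3}
  B4 = {p5, q5}
p0 ∈ B0, q0 ∈ B0 → same block
Bisimilar ⇒ trace-equivalent.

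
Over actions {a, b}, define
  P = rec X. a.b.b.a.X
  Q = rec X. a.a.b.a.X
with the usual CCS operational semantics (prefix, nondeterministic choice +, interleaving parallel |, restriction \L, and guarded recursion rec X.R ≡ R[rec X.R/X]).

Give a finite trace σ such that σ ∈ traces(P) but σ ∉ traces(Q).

Reachable graph of P (4 states):
  p0 = rec X. a.b.b.a.X ⊢ =a=> p1
  p1 = b.b.a.(rec X. a.b.b.a.X) ⊢ =b=> p2
  p2 = b.a.(rec X. a.b.b.a.X) ⊢ =b=> p3
  p3 = a.(rec X. a.b.b.a.X) ⊢ =a=> p0
Reachable graph of Q (4 states):
  q0 = rec X. a.a.b.a.X ⊢ =a=> q1
  q1 = a.b.a.(rec X. a.a.b.a.X) ⊢ =a=> q2
  q2 = b.a.(rec X. a.a.b.a.X) ⊢ =b=> q3
  q3 = a.(rec X. a.a.b.a.X) ⊢ =a=> q0
Run σ = ⟨ab⟩ on P: start {p0}
  [1] a ⇒ {p1}
  [2] b ⇒ {p2}
  P completes σ.
Run σ = ⟨ab⟩ on Q: start {q0}
  [1] a ⇒ {q1}
  [2] b ⇒ ∅ (Q stuck)

ab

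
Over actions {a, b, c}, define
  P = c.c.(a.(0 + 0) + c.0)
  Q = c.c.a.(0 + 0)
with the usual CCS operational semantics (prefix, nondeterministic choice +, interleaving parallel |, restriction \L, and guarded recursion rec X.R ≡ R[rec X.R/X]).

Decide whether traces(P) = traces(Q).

P's transition system — 5 states:
  s0 = c.c.(a.(0 + 0) + c.0) ⊢ =c=> s1
  s1 = c.(a.(0 + 0) + c.0) ⊢ =c=> s2
  s2 = a.(0 + 0) + c.0 ⊢ =a=> s3, =c=> s4
  s3 = 0 + 0 ⊢ (no moves)
  s4 = 0 ⊢ (no moves)
Q's transition system — 4 states:
  t0 = c.c.a.(0 + 0) ⊢ =c=> t1
  t1 = c.a.(0 + 0) ⊢ =c=> t2
  t2 = a.(0 + 0) ⊢ =a=> t3
  t3 = 0 + 0 ⊢ (no moves)
Trace ⟨ccc⟩ through P, begin at {s0}:
  step 1 (c): {s1}
  step 2 (c): {s2}
  step 3 (c): {s4}
  P completes σ.
Trace ⟨ccc⟩ through Q, begin at {t0}:
  step 1 (c): {t1}
  step 2 (c): {t2}
  step 3 (c): ∅  — Q cannot continue

trace-distinct — witness ⟨ccc⟩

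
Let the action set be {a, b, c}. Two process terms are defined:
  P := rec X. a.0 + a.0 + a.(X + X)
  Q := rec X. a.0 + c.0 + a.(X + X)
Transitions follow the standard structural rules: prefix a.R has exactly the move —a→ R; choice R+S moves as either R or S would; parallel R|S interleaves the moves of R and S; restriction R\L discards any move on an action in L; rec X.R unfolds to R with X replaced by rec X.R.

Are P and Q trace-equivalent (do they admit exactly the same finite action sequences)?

LTS(P): 3 reachable states
  u0 = rec X. a.0 + a.0 + a.(X + X) ⊢ --a--▸ u1, --a--▸ u2
  u1 = (rec X. a.0 + a.0 + a.(X + X)) + (rec X. a.0 + a.0 + a.(X + X)) ⊢ --a--▸ u1, --a--▸ u2
  u2 = 0 ⊢ stopped
LTS(Q): 3 reachable states
  v0 = rec X. a.0 + c.0 + a.(X + X) ⊢ --a--▸ v1, --a--▸ v2, --c--▸ v2
  v1 = (rec X. a.0 + c.0 + a.(X + X)) + (rec X. a.0 + c.0 + a.(X + X)) ⊢ --a--▸ v1, --a--▸ v2, --c--▸ v2
  v2 = 0 ⊢ stopped
Run σ = ⟨c⟩ on Q: start {v0}
  [1] c ⇒ {v2}
  ✓ Q
Run σ = ⟨c⟩ on P: start {u0}
  [1] c ⇒ ∅ (P stuck)

traces(P) ≠ traces(Q) — witness ⟨c⟩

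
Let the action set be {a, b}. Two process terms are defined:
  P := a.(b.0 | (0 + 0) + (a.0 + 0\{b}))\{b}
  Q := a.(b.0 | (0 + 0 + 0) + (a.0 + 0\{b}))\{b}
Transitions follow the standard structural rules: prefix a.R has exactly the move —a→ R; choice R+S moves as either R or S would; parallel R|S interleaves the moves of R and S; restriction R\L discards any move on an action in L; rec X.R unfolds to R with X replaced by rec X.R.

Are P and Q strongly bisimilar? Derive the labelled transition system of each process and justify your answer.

P's transition system — 3 states:
  p0 = a.(b.0 | (0 + 0) + (a.0 + 0\{b}))\{b} → ··a··> p1
  p1 = (b.0 | (0 + 0) + (a.0 + 0\{b}))\{b} → ··a··> p2
  p2 = 0\{b} → deadlocked
Q's transition system — 3 states:
  q0 = a.(b.0 | (0 + 0 + 0) + (a.0 + 0\{b}))\{b} → ··a··> q1
  q1 = (b.0 | (0 + 0 + 0) + (a.0 + 0\{b}))\{b} → ··a··> q2
  q2 = 0\{b} → deadlocked
Partition-refinement fixed point:
  B0 = {p0, q0}
  B1 = {p1, q1}
  B2 = {p2, q2}
p0 ∈ B0, q0 ∈ B0 → same block

bisimilar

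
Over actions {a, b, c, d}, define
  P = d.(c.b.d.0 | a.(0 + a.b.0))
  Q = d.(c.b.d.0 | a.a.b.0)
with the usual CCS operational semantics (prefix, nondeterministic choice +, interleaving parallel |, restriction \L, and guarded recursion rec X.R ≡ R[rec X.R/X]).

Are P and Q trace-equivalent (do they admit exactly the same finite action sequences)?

P's transition system — 17 states:
  p0 = d.(c.b.d.0 | a.(0 + a.b.0)) ⊢ —d→ p1
  p1 = c.b.d.0 | a.(0 + a.b.0) ⊢ —a→ p2, —c→ p3
  p2 = c.b.d.0 | (0 + a.b.0) ⊢ —a→ p4, —c→ p5
  p3 = b.d.0 | a.(0 + a.b.0) ⊢ —a→ p5, —b→ p6
  p4 = c.b.d.0 | b.0 ⊢ —b→ p7, —c→ p8
  p5 = b.d.0 | (0 + a.b.0) ⊢ —a→ p8, —b→ p9
  p6 = d.0 | a.(0 + a.b.0) ⊢ —a→ p9, —d→ p10
  p7 = c.b.d.0 | 0 ⊢ —c→ p11
  p8 = b.d.0 | b.0 ⊢ —b→ p11, —b→ p12
  p9 = d.0 | (0 + a.b.0) ⊢ —a→ p12, —d→ p13
  p10 = 0 | a.(0 + a.b.0) ⊢ —a→ p13
  p11 = b.d.0 | 0 ⊢ —b→ p14
  p12 = d.0 | b.0 ⊢ —b→ p14, —d→ p15
  p13 = 0 | (0 + a.b.0) ⊢ —a→ p15
  p14 = d.0 | 0 ⊢ —d→ p16
  p15 = 0 | b.0 ⊢ —b→ p16
  p16 = 0 | 0 ⊢ (no moves)
Q's transition system — 17 states:
  q0 = d.(c.b.d.0 | a.a.b.0) ⊢ —d→ q1
  q1 = c.b.d.0 | a.a.b.0 ⊢ —a→ q2, —c→ q3
  q2 = c.b.d.0 | a.b.0 ⊢ —a→ q4, —c→ q5
  q3 = b.d.0 | a.a.b.0 ⊢ —a→ q5, —b→ q6
  q4 = c.b.d.0 | b.0 ⊢ —b→ q7, —c→ q8
  q5 = b.d.0 | a.b.0 ⊢ —a→ q8, —b→ q9
  q6 = d.0 | a.a.b.0 ⊢ —a→ q9, —d→ q10
  q7 = c.b.d.0 | 0 ⊢ —c→ q11
  q8 = b.d.0 | b.0 ⊢ —b→ q11, —b→ q12
  q9 = d.0 | a.b.0 ⊢ —a→ q12, —d→ q13
  q10 = 0 | a.a.b.0 ⊢ —a→ q13
  q11 = b.d.0 | 0 ⊢ —b→ q14
  q12 = d.0 | b.0 ⊢ —b→ q14, —d→ q15
  q13 = 0 | a.b.0 ⊢ —a→ q15
  q14 = d.0 | 0 ⊢ —d→ q16
  q15 = 0 | b.0 ⊢ —b→ q16
  q16 = 0 | 0 ⊢ (no moves)
Coarsest stable partition (strong bisimilarity classes):
  B0 = {p0, q0}
  B1 = {p1, q1}
  B2 = {p3, q3}
  B3 = {p6, q6}
  B4 = {p9, q9}
  B5 = {p13, q13}
  B6 = {p15, q15}
  B7 = {p16, q16}
  B8 = {p12, q12}
  B9 = {p14, q14}
  B10 = {p10, q10}
  B11 = {p5, q5}
  B12 = {p8, q8}
  B13 = {p11, q11}
  B14 = {p2, q2}
  B15 = {p4, q4}
  B16 = {p7, q7}
p0 ∈ B0, q0 ∈ B0 → same block
Bisimilar ⇒ trace-equivalent.

traces(P) = traces(Q)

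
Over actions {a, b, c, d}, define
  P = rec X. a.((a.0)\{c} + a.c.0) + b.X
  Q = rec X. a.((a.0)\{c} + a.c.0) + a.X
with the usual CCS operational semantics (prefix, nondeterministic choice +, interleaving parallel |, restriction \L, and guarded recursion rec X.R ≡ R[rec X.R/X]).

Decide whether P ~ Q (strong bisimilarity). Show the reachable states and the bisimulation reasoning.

P's transition system — 5 states:
  u0 = rec X. a.((a.0)\{c} + a.c.0) + b.X :: —a→ u1, —b→ u0
  u1 = (a.0)\{c} + a.c.0 :: —a→ u2, —a→ u3
  u2 = 0\{c} :: (no moves)
  u3 = c.0 :: —c→ u4
  u4 = 0 :: (no moves)
Q's transition system — 5 states:
  v0 = rec X. a.((a.0)\{c} + a.c.0) + a.X :: —a→ v0, —a→ v1
  v1 = (a.0)\{c} + a.c.0 :: —a→ v2, —a→ v3
  v2 = 0\{c} :: (no moves)
  v3 = c.0 :: —c→ v4
  v4 = 0 :: (no moves)
Bisimilarity quotient blocks:
  B0 = {u0}
  B1 = {u1, v1}
  B2 = {u3, v3}
  B3 = {u2, u4, v2, v4}
  B4 = {v0}
u0 ∈ B0, v0 ∈ B4 → different blocks

P ≁ Q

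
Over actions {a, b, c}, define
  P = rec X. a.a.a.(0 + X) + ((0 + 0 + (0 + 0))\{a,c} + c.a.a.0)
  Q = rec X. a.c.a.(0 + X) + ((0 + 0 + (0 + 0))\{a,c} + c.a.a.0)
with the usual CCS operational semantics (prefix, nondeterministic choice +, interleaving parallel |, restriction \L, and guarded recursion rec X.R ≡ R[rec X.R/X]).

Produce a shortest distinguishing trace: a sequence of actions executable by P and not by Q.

LTS(P): 7 reachable states
  s0 = rec X. a.a.a.(0 + X) + ((0 + 0 + (0 + 0))\{a,c} + c.a.a.0) ⊢ —a→ s1, —c→ s2
  s1 = a.a.(0 + (rec X. a.a.a.(0 + X) + ((0 + 0 + (0 + 0))\{a,c} + c.a.a.0))) ⊢ —a→ s3
  s2 = a.a.0 ⊢ —a→ s4
  s3 = a.(0 + (rec X. a.a.a.(0 + X) + ((0 + 0 + (0 + 0))\{a,c} + c.a.a.0))) ⊢ —a→ s5
  s4 = a.0 ⊢ —a→ s6
  s5 = 0 + (rec X. a.a.a.(0 + X) + ((0 + 0 + (0 + 0))\{a,c} + c.a.a.0)) ⊢ —a→ s1, —c→ s2
  s6 = 0 ⊢ stopped
LTS(Q): 7 reachable states
  t0 = rec X. a.c.a.(0 + X) + ((0 + 0 + (0 + 0))\{a,c} + c.a.a.0) ⊢ —a→ t1, —c→ t2
  t1 = c.a.(0 + (rec X. a.c.a.(0 + X) + ((0 + 0 + (0 + 0))\{a,c} + c.a.a.0))) ⊢ —c→ t3
  t2 = a.a.0 ⊢ —a→ t4
  t3 = a.(0 + (rec X. a.c.a.(0 + X) + ((0 + 0 + (0 + 0))\{a,c} + c.a.a.0))) ⊢ —a→ t5
  t4 = a.0 ⊢ —a→ t6
  t5 = 0 + (rec X. a.c.a.(0 + X) + ((0 + 0 + (0 + 0))\{a,c} + c.a.a.0)) ⊢ —a→ t1, —c→ t2
  t6 = 0 ⊢ stopped
Run σ = ⟨aa⟩ on P: start {s0}
  [1] a ⇒ {s1}
  [2] a ⇒ {s3}
  — P admits the full trace.
Run σ = ⟨aa⟩ on Q: start {t0}
  [1] a ⇒ {t1}
  [2] a ⇒ no successor for Q

aa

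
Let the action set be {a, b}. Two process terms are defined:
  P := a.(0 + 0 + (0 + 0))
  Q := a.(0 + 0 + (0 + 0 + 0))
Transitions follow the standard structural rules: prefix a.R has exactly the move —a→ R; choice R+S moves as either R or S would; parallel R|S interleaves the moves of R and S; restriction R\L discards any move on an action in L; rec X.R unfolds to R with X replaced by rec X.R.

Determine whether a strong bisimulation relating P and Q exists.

P's transition system — 2 states:
  s0 = a.(0 + 0 + (0 + 0)) :: ··a··> s1
  s1 = 0 + 0 + (0 + 0) :: (no moves)
Q's transition system — 2 states:
  t0 = a.(0 + 0 + (0 + 0 + 0)) :: ··a··> t1
  t1 = 0 + 0 + (0 + 0 + 0) :: (no moves)
Coarsest stable partition (strong bisimilarity classes):
  B0 = {s0, t0}
  B1 = {s1, t1}
s0 ∈ B0, t0 ∈ B0 → same block

bisimilar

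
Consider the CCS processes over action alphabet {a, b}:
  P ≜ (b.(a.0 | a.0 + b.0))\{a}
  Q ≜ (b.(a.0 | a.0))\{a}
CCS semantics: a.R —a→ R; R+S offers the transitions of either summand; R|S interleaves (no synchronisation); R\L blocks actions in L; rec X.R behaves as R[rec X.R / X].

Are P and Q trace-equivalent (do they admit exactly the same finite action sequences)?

trace-distinct — witness ⟨bb⟩

LTS(P): 3 reachable states
  s0 = (b.(a.0 | a.0 + b.0))\{a} | -b-> s1
  s1 = (a.0 | a.0 + b.0)\{a} | -b-> s2
  s2 = 0\{a} | ·
LTS(Q): 2 reachable states
  t0 = (b.(a.0 | a.0))\{a} | -b-> t1
  t1 = (a.0 | a.0)\{a} | ·
Trace ⟨bb⟩ through P, begin at {s0}:
  [1] b ⇒ {s1}
  [2] b ⇒ {s2}
  ✓ P
Trace ⟨bb⟩ through Q, begin at {t0}:
  [1] b ⇒ {t1}
  [2] b ⇒ no successor for Q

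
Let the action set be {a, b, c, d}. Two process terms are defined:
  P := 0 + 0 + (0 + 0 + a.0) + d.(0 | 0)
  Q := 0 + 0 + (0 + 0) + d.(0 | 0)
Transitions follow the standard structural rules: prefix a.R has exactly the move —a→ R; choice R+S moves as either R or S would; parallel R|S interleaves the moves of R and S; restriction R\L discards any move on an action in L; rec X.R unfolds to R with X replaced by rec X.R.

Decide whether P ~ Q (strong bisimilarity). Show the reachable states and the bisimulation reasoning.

P ≁ Q

LTS(P): 3 reachable states
  p0 = 0 + 0 + (0 + 0 + a.0) + d.(0 | 0) → -a-> p1, -d-> p2
  p1 = 0 → stopped
  p2 = 0 | 0 → stopped
LTS(Q): 2 reachable states
  q0 = 0 + 0 + (0 + 0) + d.(0 | 0) → -d-> q1
  q1 = 0 | 0 → stopped
Coarsest stable partition (strong bisimilarity classes):
  B0 = {p0}
  B1 = {p1, p2, q1}
  B2 = {q0}
p0 ∈ B0, q0 ∈ B2 → different blocks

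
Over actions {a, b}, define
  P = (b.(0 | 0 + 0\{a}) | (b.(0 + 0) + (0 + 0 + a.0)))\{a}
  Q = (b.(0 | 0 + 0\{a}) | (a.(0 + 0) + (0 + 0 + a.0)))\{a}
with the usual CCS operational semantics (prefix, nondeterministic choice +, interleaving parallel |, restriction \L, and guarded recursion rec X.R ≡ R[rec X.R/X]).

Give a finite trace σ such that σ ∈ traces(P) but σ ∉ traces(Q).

LTS(P): 4 reachable states
  u0 = (b.(0 | 0 + 0\{a}) | (b.(0 + 0) + (0 + 0 + a.0)))\{a} → -b-> u1, -b-> u2
  u1 = ((0 | 0 + 0\{a}) | (b.(0 + 0) + (0 + 0 + a.0)))\{a} → -b-> u3
  u2 = (b.(0 | 0 + 0\{a}) | (0 + 0))\{a} → -b-> u3
  u3 = ((0 | 0 + 0\{a}) | (0 + 0))\{a} → stopped
LTS(Q): 2 reachable states
  v0 = (b.(0 | 0 + 0\{a}) | (a.(0 + 0) + (0 + 0 + a.0)))\{a} → -b-> v1
  v1 = ((0 | 0 + 0\{a}) | (a.(0 + 0) + (0 + 0 + a.0)))\{a} → stopped
Executing bb from P (initial set {u0}):
  [1] b ⇒ {u1, u2}
  [2] b ⇒ {u3}
  P completes σ.
Executing bb from Q (initial set {v0}):
  [1] b ⇒ {v1}
  [2] b ⇒ ∅ (Q stuck)

bb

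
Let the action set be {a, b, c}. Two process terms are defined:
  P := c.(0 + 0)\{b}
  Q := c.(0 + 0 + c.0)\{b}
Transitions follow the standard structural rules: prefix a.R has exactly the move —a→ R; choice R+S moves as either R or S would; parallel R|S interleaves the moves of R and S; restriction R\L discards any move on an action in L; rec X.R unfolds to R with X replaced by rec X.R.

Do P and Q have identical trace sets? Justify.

NO — witness ⟨cc⟩

P's transition system — 2 states:
  p0 = c.(0 + 0)\{b} has moves —c→ p1
  p1 = (0 + 0)\{b} has moves deadlocked
Q's transition system — 3 states:
  q0 = c.(0 + 0 + c.0)\{b} has moves —c→ q1
  q1 = (0 + 0 + c.0)\{b} has moves —c→ q2
  q2 = 0\{b} has moves deadlocked
Executing cc from Q (initial set {q0}):
  [1] c ⇒ {q1}
  [2] c ⇒ {q2}
  ✓ Q
Executing cc from P (initial set {p0}):
  [1] c ⇒ {p1}
  [2] c ⇒ ∅  — P cannot continue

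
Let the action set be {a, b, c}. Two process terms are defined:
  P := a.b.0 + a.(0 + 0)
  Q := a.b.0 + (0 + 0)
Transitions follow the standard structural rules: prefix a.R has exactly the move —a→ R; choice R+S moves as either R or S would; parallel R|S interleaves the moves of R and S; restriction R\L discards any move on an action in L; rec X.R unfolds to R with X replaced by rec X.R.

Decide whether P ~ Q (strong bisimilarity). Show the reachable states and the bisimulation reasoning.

P's transition system — 4 states:
  s0 = a.b.0 + a.(0 + 0) has moves --a--▸ s1, --a--▸ s2
  s1 = 0 + 0 has moves ·
  s2 = b.0 has moves --b--▸ s3
  s3 = 0 has moves ·
Q's transition system — 3 states:
  t0 = a.b.0 + (0 + 0) has moves --a--▸ t1
  t1 = b.0 has moves --b--▸ t2
  t2 = 0 has moves ·
Coarsest stable partition (strong bisimilarity classes):
  B0 = {s0}
  B1 = {s1, s3, t2}
  B2 = {s2, t1}
  B3 = {t0}
s0 ∈ B0, t0 ∈ B3 → different blocks

not bisimilar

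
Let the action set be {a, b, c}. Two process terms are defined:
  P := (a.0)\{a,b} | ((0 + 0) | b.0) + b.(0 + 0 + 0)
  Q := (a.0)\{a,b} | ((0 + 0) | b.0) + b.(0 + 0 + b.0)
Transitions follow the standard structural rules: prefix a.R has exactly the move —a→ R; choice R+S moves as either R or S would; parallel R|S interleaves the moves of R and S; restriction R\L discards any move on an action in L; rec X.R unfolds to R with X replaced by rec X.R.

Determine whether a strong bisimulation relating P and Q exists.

P ≁ Q

Reachable graph of P (3 states):
  m0 = (a.0)\{a,b} | ((0 + 0) | b.0) + b.(0 + 0 + 0) :: -b-> m1, -b-> m2
  m1 = (a.0)\{a,b} | ((0 + 0) | 0) :: (no moves)
  m2 = 0 + 0 + 0 :: (no moves)
Reachable graph of Q (4 states):
  n0 = (a.0)\{a,b} | ((0 + 0) | b.0) + b.(0 + 0 + b.0) :: -b-> n1, -b-> n2
  n1 = (a.0)\{a,b} | ((0 + 0) | 0) :: (no moves)
  n2 = 0 + 0 + b.0 :: -b-> n3
  n3 = 0 :: (no moves)
Coarsest stable partition (strong bisimilarity classes):
  B0 = {m0, n2}
  B1 = {m1, m2, n1, n3}
  B2 = {n0}
m0 ∈ B0, n0 ∈ B2 → different blocks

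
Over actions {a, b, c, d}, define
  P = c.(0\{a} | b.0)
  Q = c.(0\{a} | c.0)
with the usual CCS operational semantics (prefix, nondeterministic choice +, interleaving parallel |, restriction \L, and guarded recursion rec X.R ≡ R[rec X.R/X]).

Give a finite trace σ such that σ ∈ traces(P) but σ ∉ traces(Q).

Reachable graph of P (3 states):
  s0 = c.(0\{a} | b.0) → --c--▸ s1
  s1 = 0\{a} | b.0 → --b--▸ s2
  s2 = 0\{a} | 0 → ·
Reachable graph of Q (3 states):
  t0 = c.(0\{a} | c.0) → --c--▸ t1
  t1 = 0\{a} | c.0 → --c--▸ t2
  t2 = 0\{a} | 0 → ·
Run σ = ⟨cb⟩ on P: start {s0}
  step 1 (c): {s1}
  step 2 (b): {s2}
  P completes σ.
Run σ = ⟨cb⟩ on Q: start {t0}
  step 1 (c): {t1}
  step 2 (b): ∅  — Q cannot continue

cb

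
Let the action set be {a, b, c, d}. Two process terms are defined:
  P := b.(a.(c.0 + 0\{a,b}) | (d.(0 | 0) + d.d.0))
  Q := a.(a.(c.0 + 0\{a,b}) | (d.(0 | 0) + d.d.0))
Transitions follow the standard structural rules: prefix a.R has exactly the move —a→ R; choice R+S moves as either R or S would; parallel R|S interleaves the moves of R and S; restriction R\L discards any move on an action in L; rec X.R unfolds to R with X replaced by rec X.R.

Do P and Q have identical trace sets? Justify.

traces(P) ≠ traces(Q) — witness ⟨b⟩

LTS(P): 13 reachable states
  m0 = b.(a.(c.0 + 0\{a,b}) | (d.(0 | 0) + d.d.0)) ⊢ =b=> m1
  m1 = a.(c.0 + 0\{a,b}) | (d.(0 | 0) + d.d.0) ⊢ =a=> m2, =d=> m3, =d=> m4
  m2 = (c.0 + 0\{a,b}) | (d.(0 | 0) + d.d.0) ⊢ =c=> m5, =d=> m6, =d=> m7
  m3 = a.(c.0 + 0\{a,b}) | (0 | 0) ⊢ =a=> m6
  m4 = a.(c.0 + 0\{a,b}) | d.0 ⊢ =a=> m7, =d=> m8
  m5 = 0 | (d.(0 | 0) + d.d.0) ⊢ =d=> m10, =d=> m9
  m6 = (c.0 + 0\{a,b}) | (0 | 0) ⊢ =c=> m9
  m7 = (c.0 + 0\{a,b}) | d.0 ⊢ =c=> m10, =d=> m11
  m8 = a.(c.0 + 0\{a,b}) | 0 ⊢ =a=> m11
  m9 = 0 | (0 | 0) ⊢ stopped
  m10 = 0 | d.0 ⊢ =d=> m12
  m11 = (c.0 + 0\{a,b}) | 0 ⊢ =c=> m12
  m12 = 0 | 0 ⊢ stopped
LTS(Q): 13 reachable states
  n0 = a.(a.(c.0 + 0\{a,b}) | (d.(0 | 0) + d.d.0)) ⊢ =a=> n1
  n1 = a.(c.0 + 0\{a,b}) | (d.(0 | 0) + d.d.0) ⊢ =a=> n2, =d=> n3, =d=> n4
  n2 = (c.0 + 0\{a,b}) | (d.(0 | 0) + d.d.0) ⊢ =c=> n5, =d=> n6, =d=> n7
  n3 = a.(c.0 + 0\{a,b}) | (0 | 0) ⊢ =a=> n6
  n4 = a.(c.0 + 0\{a,b}) | d.0 ⊢ =a=> n7, =d=> n8
  n5 = 0 | (d.(0 | 0) + d.d.0) ⊢ =d=> n10, =d=> n9
  n6 = (c.0 + 0\{a,b}) | (0 | 0) ⊢ =c=> n9
  n7 = (c.0 + 0\{a,b}) | d.0 ⊢ =c=> n10, =d=> n11
  n8 = a.(c.0 + 0\{a,b}) | 0 ⊢ =a=> n11
  n9 = 0 | (0 | 0) ⊢ stopped
  n10 = 0 | d.0 ⊢ =d=> n12
  n11 = (c.0 + 0\{a,b}) | 0 ⊢ =c=> n12
  n12 = 0 | 0 ⊢ stopped
Trace ⟨b⟩ through P, begin at {m0}:
  after b @ step 1: {m1}
  — P admits the full trace.
Trace ⟨b⟩ through Q, begin at {n0}:
  after b @ step 1: ∅  — Q cannot continue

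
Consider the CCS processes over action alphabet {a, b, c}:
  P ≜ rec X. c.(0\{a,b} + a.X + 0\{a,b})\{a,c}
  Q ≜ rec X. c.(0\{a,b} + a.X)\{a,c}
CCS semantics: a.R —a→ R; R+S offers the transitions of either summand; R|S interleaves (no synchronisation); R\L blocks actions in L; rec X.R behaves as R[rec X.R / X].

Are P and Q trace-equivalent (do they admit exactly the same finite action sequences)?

trace-equivalent

P's transition system — 2 states:
  m0 = rec X. c.(0\{a,b} + a.X + 0\{a,b})\{a,c} | --c--▸ m1
  m1 = (0\{a,b} + a.(rec X. c.(0\{a,b} + a.X + 0\{a,b})\{a,c}) + 0\{a,b})\{a,c} | stopped
Q's transition system — 2 states:
  n0 = rec X. c.(0\{a,b} + a.X)\{a,c} | --c--▸ n1
  n1 = (0\{a,b} + a.(rec X. c.(0\{a,b} + a.X)\{a,c}))\{a,c} | stopped
Partition-refinement fixed point:
  B0 = {m0, n0}
  B1 = {m1, n1}
m0 ∈ B0, n0 ∈ B0 → same block
Bisimilar ⇒ trace-equivalent.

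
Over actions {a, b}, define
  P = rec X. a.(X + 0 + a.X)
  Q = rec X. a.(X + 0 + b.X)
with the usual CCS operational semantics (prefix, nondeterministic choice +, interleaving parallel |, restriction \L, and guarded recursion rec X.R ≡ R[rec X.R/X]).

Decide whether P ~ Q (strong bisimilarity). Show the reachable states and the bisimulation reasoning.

P's transition system — 2 states:
  m0 = rec X. a.(X + 0 + a.X) ⊢ =a=> m1
  m1 = (rec X. a.(X + 0 + a.X)) + 0 + a.(rec X. a.(X + 0 + a.X)) ⊢ =a=> m0, =a=> m1
Q's transition system — 2 states:
  n0 = rec X. a.(X + 0 + b.X) ⊢ =a=> n1
  n1 = (rec X. a.(X + 0 + b.X)) + 0 + b.(rec X. a.(X + 0 + b.X)) ⊢ =a=> n1, =b=> n0
Partition-refinement fixed point:
  B0 = {m0, m1}
  B1 = {n0}
  B2 = {n1}
m0 ∈ B0, n0 ∈ B1 → different blocks

not bisimilar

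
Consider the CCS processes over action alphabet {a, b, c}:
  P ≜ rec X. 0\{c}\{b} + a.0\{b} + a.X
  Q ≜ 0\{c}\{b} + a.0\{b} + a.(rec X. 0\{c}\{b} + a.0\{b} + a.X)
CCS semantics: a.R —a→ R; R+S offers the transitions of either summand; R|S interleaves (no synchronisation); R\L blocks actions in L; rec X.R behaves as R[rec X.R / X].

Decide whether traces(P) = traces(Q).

P's transition system — 2 states:
  p0 = rec X. 0\{c}\{b} + a.0\{b} + a.X has moves =a=> p0, =a=> p1
  p1 = 0\{b} has moves (no moves)
Q's transition system — 3 states:
  q0 = 0\{c}\{b} + a.0\{b} + a.(rec X. 0\{c}\{b} + a.0\{b} + a.X) has moves =a=> q1, =a=> q2
  q1 = 0\{b} has moves (no moves)
  q2 = rec X. 0\{c}\{b} + a.0\{b} + a.X has moves =a=> q1, =a=> q2
Coarsest stable partition (strong bisimilarity classes):
  B0 = {p0, q0, q2}
  B1 = {p1, q1}
p0 ∈ B0, q0 ∈ B0 → same block
Bisimilar ⇒ trace-equivalent.

YES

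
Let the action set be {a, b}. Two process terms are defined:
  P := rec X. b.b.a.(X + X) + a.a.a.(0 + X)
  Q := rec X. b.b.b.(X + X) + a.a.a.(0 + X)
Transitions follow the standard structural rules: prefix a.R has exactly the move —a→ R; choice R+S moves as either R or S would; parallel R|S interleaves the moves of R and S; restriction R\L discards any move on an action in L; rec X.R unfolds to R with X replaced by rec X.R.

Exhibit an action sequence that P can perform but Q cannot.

bba

Reachable graph of P (7 states):
  s0 = rec X. b.b.a.(X + X) + a.a.a.(0 + X) :: -a-> s1, -b-> s2
  s1 = a.a.(0 + (rec X. b.b.a.(X + X) + a.a.a.(0 + X))) :: -a-> s3
  s2 = b.a.((rec X. b.b.a.(X + X) + a.a.a.(0 + X)) + (rec X. b.b.a.(X + X) + a.a.a.(0 + X))) :: -b-> s4
  s3 = a.(0 + (rec X. b.b.a.(X + X) + a.a.a.(0 + X))) :: -a-> s5
  s4 = a.((rec X. b.b.a.(X + X) + a.a.a.(0 + X)) + (rec X. b.b.a.(X + X) + a.a.a.(0 + X))) :: -a-> s6
  s5 = 0 + (rec X. b.b.a.(X + X) + a.a.a.(0 + X)) :: -a-> s1, -b-> s2
  s6 = (rec X. b.b.a.(X + X) + a.a.a.(0 + X)) + (rec X. b.b.a.(X + X) + a.a.a.(0 + X)) :: -a-> s1, -b-> s2
Reachable graph of Q (7 states):
  t0 = rec X. b.b.b.(X + X) + a.a.a.(0 + X) :: -a-> t1, -b-> t2
  t1 = a.a.(0 + (rec X. b.b.b.(X + X) + a.a.a.(0 + X))) :: -a-> t3
  t2 = b.b.((rec X. b.b.b.(X + X) + a.a.a.(0 + X)) + (rec X. b.b.b.(X + X) + a.a.a.(0 + X))) :: -b-> t4
  t3 = a.(0 + (rec X. b.b.b.(X + X) + a.a.a.(0 + X))) :: -a-> t5
  t4 = b.((rec X. b.b.b.(X + X) + a.a.a.(0 + X)) + (rec X. b.b.b.(X + X) + a.a.a.(0 + X))) :: -b-> t6
  t5 = 0 + (rec X. b.b.b.(X + X) + a.a.a.(0 + X)) :: -a-> t1, -b-> t2
  t6 = (rec X. b.b.b.(X + X) + a.a.a.(0 + X)) + (rec X. b.b.b.(X + X) + a.a.a.(0 + X)) :: -a-> t1, -b-> t2
Trace ⟨bba⟩ through P, begin at {s0}:
  step 1 (b): {s2}
  step 2 (b): {s4}
  step 3 (a): {s6}
  ✓ P
Trace ⟨bba⟩ through Q, begin at {t0}:
  step 1 (b): {t2}
  step 2 (b): {t4}
  step 3 (a): ∅ (Q stuck)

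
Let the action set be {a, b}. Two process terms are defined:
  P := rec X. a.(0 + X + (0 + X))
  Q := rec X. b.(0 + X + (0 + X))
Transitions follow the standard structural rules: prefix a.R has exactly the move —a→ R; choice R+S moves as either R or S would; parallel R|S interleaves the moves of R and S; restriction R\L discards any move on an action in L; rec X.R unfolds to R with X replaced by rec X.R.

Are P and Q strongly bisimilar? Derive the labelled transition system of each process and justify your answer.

P's transition system — 2 states:
  p0 = rec X. a.(0 + X + (0 + X)) has moves =a=> p1
  p1 = 0 + (rec X. a.(0 + X + (0 + X))) + (0 + (rec X. a.(0 + X + (0 + X)))) has moves =a=> p1
Q's transition system — 2 states:
  q0 = rec X. b.(0 + X + (0 + X)) has moves =b=> q1
  q1 = 0 + (rec X. b.(0 + X + (0 + X))) + (0 + (rec X. b.(0 + X + (0 + X)))) has moves =b=> q1
Partition-refinement fixed point:
  B0 = {p0, p1}
  B1 = {q0, q1}
p0 ∈ B0, q0 ∈ B1 → different blocks

P ≁ Q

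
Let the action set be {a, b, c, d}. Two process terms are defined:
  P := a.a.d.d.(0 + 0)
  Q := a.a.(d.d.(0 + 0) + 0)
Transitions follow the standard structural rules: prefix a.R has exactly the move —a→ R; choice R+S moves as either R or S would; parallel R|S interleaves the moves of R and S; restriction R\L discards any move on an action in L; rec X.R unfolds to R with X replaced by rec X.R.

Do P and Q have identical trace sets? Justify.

P's transition system — 5 states:
  s0 = a.a.d.d.(0 + 0) :: =a=> s1
  s1 = a.d.d.(0 + 0) :: =a=> s2
  s2 = d.d.(0 + 0) :: =d=> s3
  s3 = d.(0 + 0) :: =d=> s4
  s4 = 0 + 0 :: ∅
Q's transition system — 5 states:
  t0 = a.a.(d.d.(0 + 0) + 0) :: =a=> t1
  t1 = a.(d.d.(0 + 0) + 0) :: =a=> t2
  t2 = d.d.(0 + 0) + 0 :: =d=> t3
  t3 = d.(0 + 0) :: =d=> t4
  t4 = 0 + 0 :: ∅
Partition-refinement fixed point:
  B0 = {s0, t0}
  B1 = {s1, t1}
  B2 = {s2, t2}
  B3 = {s3, t3}
  B4 = {s4, t4}
s0 ∈ B0, t0 ∈ B0 → same block
Bisimilar ⇒ trace-equivalent.

traces(P) = traces(Q)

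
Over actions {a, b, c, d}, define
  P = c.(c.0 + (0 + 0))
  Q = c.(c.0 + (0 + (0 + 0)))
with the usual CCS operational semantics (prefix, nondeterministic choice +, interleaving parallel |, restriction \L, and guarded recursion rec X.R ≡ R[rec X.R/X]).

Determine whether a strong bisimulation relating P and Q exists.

P ~ Q

Reachable graph of P (3 states):
  m0 = c.(c.0 + (0 + 0)) :: --c--▸ m1
  m1 = c.0 + (0 + 0) :: --c--▸ m2
  m2 = 0 :: (no moves)
Reachable graph of Q (3 states):
  n0 = c.(c.0 + (0 + (0 + 0))) :: --c--▸ n1
  n1 = c.0 + (0 + (0 + 0)) :: --c--▸ n2
  n2 = 0 :: (no moves)
Bisimilarity quotient blocks:
  B0 = {m0, n0}
  B1 = {m1, n1}
  B2 = {m2, n2}
m0 ∈ B0, n0 ∈ B0 → same block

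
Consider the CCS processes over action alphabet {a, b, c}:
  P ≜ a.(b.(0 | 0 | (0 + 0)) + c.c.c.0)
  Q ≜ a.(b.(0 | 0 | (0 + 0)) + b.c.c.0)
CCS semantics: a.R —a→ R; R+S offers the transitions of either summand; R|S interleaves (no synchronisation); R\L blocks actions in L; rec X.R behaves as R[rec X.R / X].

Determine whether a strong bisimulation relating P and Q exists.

Reachable graph of P (6 states):
  m0 = a.(b.(0 | 0 | (0 + 0)) + c.c.c.0) ⊢ =a=> m1
  m1 = b.(0 | 0 | (0 + 0)) + c.c.c.0 ⊢ =b=> m2, =c=> m3
  m2 = 0 | 0 | (0 + 0) ⊢ (no moves)
  m3 = c.c.0 ⊢ =c=> m4
  m4 = c.0 ⊢ =c=> m5
  m5 = 0 ⊢ (no moves)
Reachable graph of Q (6 states):
  n0 = a.(b.(0 | 0 | (0 + 0)) + b.c.c.0) ⊢ =a=> n1
  n1 = b.(0 | 0 | (0 + 0)) + b.c.c.0 ⊢ =b=> n2, =b=> n3
  n2 = 0 | 0 | (0 + 0) ⊢ (no moves)
  n3 = c.c.0 ⊢ =c=> n4
  n4 = c.0 ⊢ =c=> n5
  n5 = 0 ⊢ (no moves)
Coarsest stable partition (strong bisimilarity classes):
  B0 = {m0}
  B1 = {m1}
  B2 = {m3, n3}
  B3 = {m4, n4}
  B4 = {m2, m5, n2, n5}
  B5 = {n0}
  B6 = {n1}
m0 ∈ B0, n0 ∈ B5 → different blocks

NO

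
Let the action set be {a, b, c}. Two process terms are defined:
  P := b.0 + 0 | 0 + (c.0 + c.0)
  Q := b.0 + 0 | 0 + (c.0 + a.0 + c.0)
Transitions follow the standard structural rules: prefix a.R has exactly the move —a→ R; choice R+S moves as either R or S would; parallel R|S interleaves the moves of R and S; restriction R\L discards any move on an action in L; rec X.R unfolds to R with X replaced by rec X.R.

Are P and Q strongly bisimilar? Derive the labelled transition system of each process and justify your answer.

not bisimilar

Reachable graph of P (2 states):
  p0 = b.0 + 0 | 0 + (c.0 + c.0) → —b→ p1, —c→ p1
  p1 = 0 → deadlocked
Reachable graph of Q (2 states):
  q0 = b.0 + 0 | 0 + (c.0 + a.0 + c.0) → —a→ q1, —b→ q1, —c→ q1
  q1 = 0 → deadlocked
Partition-refinement fixed point:
  B0 = {p0}
  B1 = {p1, q1}
  B2 = {q0}
p0 ∈ B0, q0 ∈ B2 → different blocks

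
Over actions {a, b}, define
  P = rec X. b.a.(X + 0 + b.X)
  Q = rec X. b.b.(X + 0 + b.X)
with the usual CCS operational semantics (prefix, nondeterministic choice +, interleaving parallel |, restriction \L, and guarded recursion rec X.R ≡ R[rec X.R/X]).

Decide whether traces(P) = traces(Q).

traces(P) ≠ traces(Q) — witness ⟨ba⟩

LTS(P): 3 reachable states
  m0 = rec X. b.a.(X + 0 + b.X) → =b=> m1
  m1 = a.((rec X. b.a.(X + 0 + b.X)) + 0 + b.(rec X. b.a.(X + 0 + b.X))) → =a=> m2
  m2 = (rec X. b.a.(X + 0 + b.X)) + 0 + b.(rec X. b.a.(X + 0 + b.X)) → =b=> m0, =b=> m1
LTS(Q): 3 reachable states
  n0 = rec X. b.b.(X + 0 + b.X) → =b=> n1
  n1 = b.((rec X. b.b.(X + 0 + b.X)) + 0 + b.(rec X. b.b.(X + 0 + b.X))) → =b=> n2
  n2 = (rec X. b.b.(X + 0 + b.X)) + 0 + b.(rec X. b.b.(X + 0 + b.X)) → =b=> n0, =b=> n1
Executing ba from P (initial set {m0}):
  [1] b ⇒ {m1}
  [2] a ⇒ {m2}
  — P admits the full trace.
Executing ba from Q (initial set {n0}):
  [1] b ⇒ {n1}
  [2] a ⇒ no successor for Q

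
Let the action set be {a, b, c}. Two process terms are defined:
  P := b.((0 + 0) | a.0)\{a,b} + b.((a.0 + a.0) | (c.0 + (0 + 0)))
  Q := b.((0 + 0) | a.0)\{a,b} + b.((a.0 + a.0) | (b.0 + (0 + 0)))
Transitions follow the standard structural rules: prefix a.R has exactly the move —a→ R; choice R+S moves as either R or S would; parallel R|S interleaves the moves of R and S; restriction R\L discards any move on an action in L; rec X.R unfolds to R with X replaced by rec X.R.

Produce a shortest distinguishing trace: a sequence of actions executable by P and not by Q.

bc

LTS(P): 6 reachable states
  p0 = b.((0 + 0) | a.0)\{a,b} + b.((a.0 + a.0) | (c.0 + (0 + 0))) ⊢ ··b··> p1, ··b··> p2
  p1 = ((0 + 0) | a.0)\{a,b} ⊢ stopped
  p2 = (a.0 + a.0) | (c.0 + (0 + 0)) ⊢ ··a··> p3, ··c··> p4
  p3 = 0 | (c.0 + (0 + 0)) ⊢ ··c··> p5
  p4 = (a.0 + a.0) | 0 ⊢ ··a··> p5
  p5 = 0 | 0 ⊢ stopped
LTS(Q): 6 reachable states
  q0 = b.((0 + 0) | a.0)\{a,b} + b.((a.0 + a.0) | (b.0 + (0 + 0))) ⊢ ··b··> q1, ··b··> q2
  q1 = ((0 + 0) | a.0)\{a,b} ⊢ stopped
  q2 = (a.0 + a.0) | (b.0 + (0 + 0)) ⊢ ··a··> q3, ··b··> q4
  q3 = 0 | (b.0 + (0 + 0)) ⊢ ··b··> q5
  q4 = (a.0 + a.0) | 0 ⊢ ··a··> q5
  q5 = 0 | 0 ⊢ stopped
Executing bc from P (initial set {p0}):
  step 1 (b): {p1, p2}
  step 2 (c): {p4}
  — P admits the full trace.
Executing bc from Q (initial set {q0}):
  step 1 (b): {q1, q2}
  step 2 (c): ∅  — Q cannot continue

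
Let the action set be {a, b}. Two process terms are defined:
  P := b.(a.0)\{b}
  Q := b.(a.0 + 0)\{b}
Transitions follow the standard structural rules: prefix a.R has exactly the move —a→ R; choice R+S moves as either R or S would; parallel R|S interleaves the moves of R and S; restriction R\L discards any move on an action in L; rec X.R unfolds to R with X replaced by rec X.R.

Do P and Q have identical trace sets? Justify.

LTS(P): 3 reachable states
  u0 = b.(a.0)\{b} | ··b··> u1
  u1 = (a.0)\{b} | ··a··> u2
  u2 = 0\{b} | (no moves)
LTS(Q): 3 reachable states
  v0 = b.(a.0 + 0)\{b} | ··b··> v1
  v1 = (a.0 + 0)\{b} | ··a··> v2
  v2 = 0\{b} | (no moves)
Bisimilarity quotient blocks:
  B0 = {u0, v0}
  B1 = {u1, v1}
  B2 = {u2, v2}
u0 ∈ B0, v0 ∈ B0 → same block
Bisimilar ⇒ trace-equivalent.

traces(P) = traces(Q)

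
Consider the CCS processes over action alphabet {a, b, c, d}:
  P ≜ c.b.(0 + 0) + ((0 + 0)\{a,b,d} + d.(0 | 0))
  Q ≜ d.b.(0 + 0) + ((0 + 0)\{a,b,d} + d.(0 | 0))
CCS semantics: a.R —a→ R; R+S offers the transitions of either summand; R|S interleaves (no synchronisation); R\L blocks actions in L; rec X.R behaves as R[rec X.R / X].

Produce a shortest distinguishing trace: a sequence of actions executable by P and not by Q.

c

P's transition system — 4 states:
  u0 = c.b.(0 + 0) + ((0 + 0)\{a,b,d} + d.(0 | 0)) has moves —c→ u1, —d→ u2
  u1 = b.(0 + 0) has moves —b→ u3
  u2 = 0 | 0 has moves (no moves)
  u3 = 0 + 0 has moves (no moves)
Q's transition system — 4 states:
  v0 = d.b.(0 + 0) + ((0 + 0)\{a,b,d} + d.(0 | 0)) has moves —d→ v1, —d→ v2
  v1 = 0 | 0 has moves (no moves)
  v2 = b.(0 + 0) has moves —b→ v3
  v3 = 0 + 0 has moves (no moves)
Run σ = ⟨c⟩ on P: start {u0}
  [1] c ⇒ {u1}
  P completes σ.
Run σ = ⟨c⟩ on Q: start {v0}
  [1] c ⇒ no successor for Q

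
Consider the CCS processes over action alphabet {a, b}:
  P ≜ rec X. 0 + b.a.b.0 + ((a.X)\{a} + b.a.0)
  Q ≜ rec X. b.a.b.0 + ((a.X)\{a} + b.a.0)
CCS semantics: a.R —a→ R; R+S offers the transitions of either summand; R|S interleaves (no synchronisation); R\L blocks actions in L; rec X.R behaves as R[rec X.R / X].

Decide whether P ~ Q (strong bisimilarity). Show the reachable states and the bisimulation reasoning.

YES

Reachable graph of P (5 states):
  s0 = rec X. 0 + b.a.b.0 + ((a.X)\{a} + b.a.0) :: —b→ s1, —b→ s2
  s1 = a.0 :: —a→ s3
  s2 = a.b.0 :: —a→ s4
  s3 = 0 :: deadlocked
  s4 = b.0 :: —b→ s3
Reachable graph of Q (5 states):
  t0 = rec X. b.a.b.0 + ((a.X)\{a} + b.a.0) :: —b→ t1, —b→ t2
  t1 = a.0 :: —a→ t3
  t2 = a.b.0 :: —a→ t4
  t3 = 0 :: deadlocked
  t4 = b.0 :: —b→ t3
Coarsest stable partition (strong bisimilarity classes):
  B0 = {s0, t0}
  B1 = {s1, t1}
  B2 = {s3, t3}
  B3 = {s2, t2}
  B4 = {s4, t4}
s0 ∈ B0, t0 ∈ B0 → same block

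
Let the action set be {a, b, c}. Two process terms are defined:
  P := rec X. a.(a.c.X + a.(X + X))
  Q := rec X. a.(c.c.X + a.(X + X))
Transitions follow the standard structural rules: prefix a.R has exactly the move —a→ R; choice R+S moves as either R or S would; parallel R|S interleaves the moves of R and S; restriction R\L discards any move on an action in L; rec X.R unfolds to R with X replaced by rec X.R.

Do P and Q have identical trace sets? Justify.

trace-distinct — witness ⟨aac⟩

LTS(P): 4 reachable states
  u0 = rec X. a.(a.c.X + a.(X + X)) has moves --a--▸ u1
  u1 = a.c.(rec X. a.(a.c.X + a.(X + X))) + a.((rec X. a.(a.c.X + a.(X + X))) + (rec X. a.(a.c.X + a.(X + X)))) has moves --a--▸ u2, --a--▸ u3
  u2 = (rec X. a.(a.c.X + a.(X + X))) + (rec X. a.(a.c.X + a.(X + X))) has moves --a--▸ u1
  u3 = c.(rec X. a.(a.c.X + a.(X + X))) has moves --c--▸ u0
LTS(Q): 4 reachable states
  v0 = rec X. a.(c.c.X + a.(X + X)) has moves --a--▸ v1
  v1 = c.c.(rec X. a.(c.c.X + a.(X + X))) + a.((rec X. a.(c.c.X + a.(X + X))) + (rec X. a.(c.c.X + a.(X + X)))) has moves --a--▸ v2, --c--▸ v3
  v2 = (rec X. a.(c.c.X + a.(X + X))) + (rec X. a.(c.c.X + a.(X + X))) has moves --a--▸ v1
  v3 = c.(rec X. a.(c.c.X + a.(X + X))) has moves --c--▸ v0
Executing aac from P (initial set {u0}):
  [1] a ⇒ {u1}
  [2] a ⇒ {u2, u3}
  [3] c ⇒ {u0}
  — P admits the full trace.
Executing aac from Q (initial set {v0}):
  [1] a ⇒ {v1}
  [2] a ⇒ {v2}
  [3] c ⇒ ∅  — Q cannot continue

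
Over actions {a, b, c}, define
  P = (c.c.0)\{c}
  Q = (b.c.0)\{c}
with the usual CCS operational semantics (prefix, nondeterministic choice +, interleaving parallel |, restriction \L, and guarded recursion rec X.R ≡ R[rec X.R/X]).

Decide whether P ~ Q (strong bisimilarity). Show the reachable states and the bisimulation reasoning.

Reachable graph of P (1 states):
  m0 = (c.c.0)\{c} has moves ∅
Reachable graph of Q (2 states):
  n0 = (b.c.0)\{c} has moves —b→ n1
  n1 = (c.0)\{c} has moves ∅
Bisimilarity quotient blocks:
  B0 = {m0, n1}
  B1 = {n0}
m0 ∈ B0, n0 ∈ B1 → different blocks

NO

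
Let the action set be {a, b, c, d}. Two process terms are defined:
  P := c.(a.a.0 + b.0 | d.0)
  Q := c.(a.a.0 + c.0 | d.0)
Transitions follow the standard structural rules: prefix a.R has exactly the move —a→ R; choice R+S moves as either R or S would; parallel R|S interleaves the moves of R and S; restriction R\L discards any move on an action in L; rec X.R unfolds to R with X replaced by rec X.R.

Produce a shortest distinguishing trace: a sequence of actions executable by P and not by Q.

P's transition system — 7 states:
  p0 = c.(a.a.0 + b.0 | d.0) → =c=> p1
  p1 = a.a.0 + b.0 | d.0 → =a=> p2, =b=> p3, =d=> p4
  p2 = a.0 → =a=> p5
  p3 = 0 | d.0 → =d=> p6
  p4 = b.0 | 0 → =b=> p6
  p5 = 0 → ∅
  p6 = 0 | 0 → ∅
Q's transition system — 7 states:
  q0 = c.(a.a.0 + c.0 | d.0) → =c=> q1
  q1 = a.a.0 + c.0 | d.0 → =a=> q2, =c=> q3, =d=> q4
  q2 = a.0 → =a=> q5
  q3 = 0 | d.0 → =d=> q6
  q4 = c.0 | 0 → =c=> q6
  q5 = 0 → ∅
  q6 = 0 | 0 → ∅
Run σ = ⟨cb⟩ on P: start {p0}
  [1] c ⇒ {p1}
  [2] b ⇒ {p3}
  ✓ P
Run σ = ⟨cb⟩ on Q: start {q0}
  [1] c ⇒ {q1}
  [2] b ⇒ ∅  — Q cannot continue

cb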